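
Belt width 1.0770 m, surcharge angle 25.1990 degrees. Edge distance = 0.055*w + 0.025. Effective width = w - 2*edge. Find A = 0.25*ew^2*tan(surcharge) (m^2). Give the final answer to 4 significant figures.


edge = 0.055*1.0770 + 0.025 = 0.084235 m
ew = 1.0770 - 2*0.084235 = 0.90853 m
A = 0.25 * 0.90853^2 * tan(25.1990 deg)
A = 0.09710 m^2


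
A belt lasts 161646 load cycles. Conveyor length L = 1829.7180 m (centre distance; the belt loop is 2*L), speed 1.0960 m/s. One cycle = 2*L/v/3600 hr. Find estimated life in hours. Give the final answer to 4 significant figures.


cycle_time = 2 * 1829.7180 / 1.0960 / 3600 = 0.927473 hr
life = 161646 * 0.927473 = 149900 hours


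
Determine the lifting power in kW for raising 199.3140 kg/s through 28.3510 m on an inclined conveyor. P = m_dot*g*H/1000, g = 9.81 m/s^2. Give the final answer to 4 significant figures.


P = 199.3140 * 9.81 * 28.3510 / 1000
P = 55.43 kW


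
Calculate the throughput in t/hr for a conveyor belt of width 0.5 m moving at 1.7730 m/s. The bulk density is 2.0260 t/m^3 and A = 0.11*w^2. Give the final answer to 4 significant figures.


A = 0.11 * 0.5^2 = 0.0275 m^2
C = 0.0275 * 1.7730 * 2.0260 * 3600
C = 355.6 t/hr


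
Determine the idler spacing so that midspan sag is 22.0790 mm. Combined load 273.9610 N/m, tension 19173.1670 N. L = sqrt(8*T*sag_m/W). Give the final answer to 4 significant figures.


sag = 22.0790/1000 = 0.022079 m
L = sqrt(8 * 19173.1670 * 0.022079 / 273.9610)
L = 3.516 m


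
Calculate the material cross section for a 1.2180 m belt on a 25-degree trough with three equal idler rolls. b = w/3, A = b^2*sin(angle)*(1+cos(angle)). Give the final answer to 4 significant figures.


b = 1.2180/3 = 0.406 m
A = 0.406^2 * sin(25 deg) * (1 + cos(25 deg))
A = 0.1328 m^2


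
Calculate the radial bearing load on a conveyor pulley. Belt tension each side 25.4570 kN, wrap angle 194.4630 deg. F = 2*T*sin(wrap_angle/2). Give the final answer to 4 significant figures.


F = 2 * 25.4570 * sin(194.4630/2 deg)
F = 50.51 kN


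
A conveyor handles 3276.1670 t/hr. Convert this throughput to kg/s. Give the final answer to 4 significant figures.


m_dot = 3276.1670 * 1000 / 3600
m_dot = 910.0 kg/s


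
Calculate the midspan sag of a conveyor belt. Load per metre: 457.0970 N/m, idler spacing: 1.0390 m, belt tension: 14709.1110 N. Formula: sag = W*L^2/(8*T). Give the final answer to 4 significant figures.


sag = 457.0970 * 1.0390^2 / (8 * 14709.1110)
sag = 0.004193 m


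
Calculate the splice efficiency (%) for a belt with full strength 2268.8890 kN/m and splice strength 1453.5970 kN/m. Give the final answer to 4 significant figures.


Eff = 1453.5970 / 2268.8890 * 100
Eff = 64.07 %


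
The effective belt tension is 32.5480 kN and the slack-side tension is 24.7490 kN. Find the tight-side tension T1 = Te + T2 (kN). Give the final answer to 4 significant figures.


T1 = Te + T2 = 32.5480 + 24.7490
T1 = 57.30 kN


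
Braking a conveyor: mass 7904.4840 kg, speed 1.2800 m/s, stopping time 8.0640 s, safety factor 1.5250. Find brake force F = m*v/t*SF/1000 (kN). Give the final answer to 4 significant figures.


F = 7904.4840 * 1.2800 / 8.0640 * 1.5250 / 1000
F = 1.913 kN


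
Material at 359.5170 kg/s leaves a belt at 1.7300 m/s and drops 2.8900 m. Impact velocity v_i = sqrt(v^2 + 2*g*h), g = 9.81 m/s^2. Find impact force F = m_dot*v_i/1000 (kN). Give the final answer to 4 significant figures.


v_i = sqrt(1.7300^2 + 2*9.81*2.8900) = 7.72623 m/s
F = 359.5170 * 7.72623 / 1000
F = 2.778 kN


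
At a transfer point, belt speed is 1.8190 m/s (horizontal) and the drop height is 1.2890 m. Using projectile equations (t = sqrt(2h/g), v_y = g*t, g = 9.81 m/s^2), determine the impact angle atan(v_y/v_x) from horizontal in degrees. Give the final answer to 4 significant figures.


t = sqrt(2*1.2890/9.81) = 0.512633 s
v_y = 9.81 * 0.512633 = 5.02893 m/s
angle = atan(5.02893 / 1.8190) = 70.11 deg


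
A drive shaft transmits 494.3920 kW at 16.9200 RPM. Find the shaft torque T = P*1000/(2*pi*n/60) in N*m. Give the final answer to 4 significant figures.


omega = 2*pi*16.9200/60 = 1.77186 rad/s
T = 494.3920*1000 / 1.77186
T = 279000 N*m


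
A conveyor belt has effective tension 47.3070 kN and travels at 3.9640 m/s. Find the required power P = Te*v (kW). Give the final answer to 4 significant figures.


P = Te * v = 47.3070 * 3.9640
P = 187.5 kW


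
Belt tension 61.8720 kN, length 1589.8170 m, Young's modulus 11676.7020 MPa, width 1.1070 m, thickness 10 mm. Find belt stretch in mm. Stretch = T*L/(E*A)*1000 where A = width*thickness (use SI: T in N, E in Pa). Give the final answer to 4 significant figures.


A = 1.1070 * 0.01 = 0.01107 m^2
Stretch = 61.8720*1000 * 1589.8170 / (11676.7020e6 * 0.01107) * 1000
Stretch = 761.0 mm


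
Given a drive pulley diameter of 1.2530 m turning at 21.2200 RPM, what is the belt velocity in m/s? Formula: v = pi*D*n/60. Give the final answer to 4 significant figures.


v = pi * 1.2530 * 21.2200 / 60
v = 1.392 m/s


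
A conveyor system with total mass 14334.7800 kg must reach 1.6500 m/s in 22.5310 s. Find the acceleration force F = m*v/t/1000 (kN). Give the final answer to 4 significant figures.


F = 14334.7800 * 1.6500 / 22.5310 / 1000
F = 1.050 kN


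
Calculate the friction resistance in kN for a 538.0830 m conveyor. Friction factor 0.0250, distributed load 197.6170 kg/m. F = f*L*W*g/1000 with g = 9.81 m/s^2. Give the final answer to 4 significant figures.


F = 0.0250 * 538.0830 * 197.6170 * 9.81 / 1000
F = 26.08 kN


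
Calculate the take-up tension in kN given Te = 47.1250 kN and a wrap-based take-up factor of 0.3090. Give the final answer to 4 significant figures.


T_tu = 47.1250 * 0.3090
T_tu = 14.56 kN


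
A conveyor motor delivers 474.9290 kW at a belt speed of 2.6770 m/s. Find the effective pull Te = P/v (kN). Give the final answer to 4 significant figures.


Te = P / v = 474.9290 / 2.6770
Te = 177.4 kN


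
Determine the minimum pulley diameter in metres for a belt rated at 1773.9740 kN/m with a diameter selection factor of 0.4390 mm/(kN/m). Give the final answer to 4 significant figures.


D = 1773.9740 * 0.4390 / 1000
D = 0.7788 m


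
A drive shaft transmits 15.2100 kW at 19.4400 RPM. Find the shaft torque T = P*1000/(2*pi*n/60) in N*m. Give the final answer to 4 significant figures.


omega = 2*pi*19.4400/60 = 2.03575 rad/s
T = 15.2100*1000 / 2.03575
T = 7471 N*m


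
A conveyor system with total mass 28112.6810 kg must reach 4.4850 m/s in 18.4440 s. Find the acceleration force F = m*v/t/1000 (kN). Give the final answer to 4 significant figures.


F = 28112.6810 * 4.4850 / 18.4440 / 1000
F = 6.836 kN


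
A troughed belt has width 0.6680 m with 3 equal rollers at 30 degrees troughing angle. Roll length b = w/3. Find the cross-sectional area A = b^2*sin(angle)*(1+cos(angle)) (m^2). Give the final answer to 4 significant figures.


b = 0.6680/3 = 0.222667 m
A = 0.222667^2 * sin(30 deg) * (1 + cos(30 deg))
A = 0.04626 m^2


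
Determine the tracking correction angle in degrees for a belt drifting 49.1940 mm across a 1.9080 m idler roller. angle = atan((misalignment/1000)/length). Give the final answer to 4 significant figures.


misalign_m = 49.1940 / 1000 = 0.049194 m
angle = atan(0.049194 / 1.9080)
angle = 1.477 deg


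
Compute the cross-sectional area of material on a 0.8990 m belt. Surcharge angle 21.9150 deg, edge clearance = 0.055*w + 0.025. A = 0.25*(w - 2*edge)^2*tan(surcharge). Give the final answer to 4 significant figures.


edge = 0.055*0.8990 + 0.025 = 0.074445 m
ew = 0.8990 - 2*0.074445 = 0.75011 m
A = 0.25 * 0.75011^2 * tan(21.9150 deg)
A = 0.05659 m^2


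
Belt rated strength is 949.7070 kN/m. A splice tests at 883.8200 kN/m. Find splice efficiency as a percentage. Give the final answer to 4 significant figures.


Eff = 883.8200 / 949.7070 * 100
Eff = 93.06 %


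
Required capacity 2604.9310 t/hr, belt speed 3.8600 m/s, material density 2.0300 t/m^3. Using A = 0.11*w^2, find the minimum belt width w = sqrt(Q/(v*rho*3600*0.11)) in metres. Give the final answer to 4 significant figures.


A_req = 2604.9310 / (3.8600 * 2.0300 * 3600) = 0.0923444 m^2
w = sqrt(0.0923444 / 0.11)
w = 0.9162 m


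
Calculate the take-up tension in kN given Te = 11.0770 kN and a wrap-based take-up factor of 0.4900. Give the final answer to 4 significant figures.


T_tu = 11.0770 * 0.4900
T_tu = 5.428 kN


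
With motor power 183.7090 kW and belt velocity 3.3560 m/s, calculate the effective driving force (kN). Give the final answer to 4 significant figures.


Te = P / v = 183.7090 / 3.3560
Te = 54.74 kN


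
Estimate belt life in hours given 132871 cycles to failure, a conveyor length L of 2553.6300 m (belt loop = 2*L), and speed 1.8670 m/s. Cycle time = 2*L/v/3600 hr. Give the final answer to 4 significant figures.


cycle_time = 2 * 2553.6300 / 1.8670 / 3600 = 0.759873 hr
life = 132871 * 0.759873 = 101000 hours


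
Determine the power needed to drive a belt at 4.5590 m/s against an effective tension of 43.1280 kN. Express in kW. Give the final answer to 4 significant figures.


P = Te * v = 43.1280 * 4.5590
P = 196.6 kW


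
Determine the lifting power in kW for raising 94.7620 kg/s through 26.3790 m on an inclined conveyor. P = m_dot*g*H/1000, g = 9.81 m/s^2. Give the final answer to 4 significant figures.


P = 94.7620 * 9.81 * 26.3790 / 1000
P = 24.52 kW


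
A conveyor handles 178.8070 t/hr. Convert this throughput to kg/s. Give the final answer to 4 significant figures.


m_dot = 178.8070 * 1000 / 3600
m_dot = 49.67 kg/s


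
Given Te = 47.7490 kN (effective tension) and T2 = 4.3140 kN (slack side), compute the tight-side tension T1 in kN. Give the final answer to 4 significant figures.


T1 = Te + T2 = 47.7490 + 4.3140
T1 = 52.06 kN


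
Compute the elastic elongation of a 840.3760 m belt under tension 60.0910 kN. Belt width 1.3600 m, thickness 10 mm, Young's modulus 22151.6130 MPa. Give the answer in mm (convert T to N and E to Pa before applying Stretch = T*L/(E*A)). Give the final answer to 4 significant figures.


A = 1.3600 * 0.01 = 0.01360 m^2
Stretch = 60.0910*1000 * 840.3760 / (22151.6130e6 * 0.01360) * 1000
Stretch = 167.6 mm


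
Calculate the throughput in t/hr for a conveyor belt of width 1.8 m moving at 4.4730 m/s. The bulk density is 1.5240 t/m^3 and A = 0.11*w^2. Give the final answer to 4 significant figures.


A = 0.11 * 1.8^2 = 0.3564 m^2
C = 0.3564 * 4.4730 * 1.5240 * 3600
C = 8746 t/hr


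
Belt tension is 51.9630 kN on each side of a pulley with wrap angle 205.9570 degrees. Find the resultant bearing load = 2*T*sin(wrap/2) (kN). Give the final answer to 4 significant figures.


F = 2 * 51.9630 * sin(205.9570/2 deg)
F = 101.3 kN


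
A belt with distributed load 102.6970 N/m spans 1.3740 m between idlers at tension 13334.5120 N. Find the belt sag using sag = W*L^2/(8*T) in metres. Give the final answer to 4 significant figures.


sag = 102.6970 * 1.3740^2 / (8 * 13334.5120)
sag = 0.001817 m


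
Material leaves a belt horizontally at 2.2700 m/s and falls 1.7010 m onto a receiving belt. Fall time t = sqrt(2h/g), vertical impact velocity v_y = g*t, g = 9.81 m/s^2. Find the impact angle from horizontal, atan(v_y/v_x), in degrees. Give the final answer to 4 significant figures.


t = sqrt(2*1.7010/9.81) = 0.588888 s
v_y = 9.81 * 0.588888 = 5.77699 m/s
angle = atan(5.77699 / 2.2700) = 68.55 deg


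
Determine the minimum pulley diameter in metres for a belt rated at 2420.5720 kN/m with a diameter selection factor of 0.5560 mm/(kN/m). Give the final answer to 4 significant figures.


D = 2420.5720 * 0.5560 / 1000
D = 1.346 m


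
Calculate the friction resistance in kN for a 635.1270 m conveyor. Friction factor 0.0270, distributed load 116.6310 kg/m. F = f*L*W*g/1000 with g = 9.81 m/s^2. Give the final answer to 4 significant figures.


F = 0.0270 * 635.1270 * 116.6310 * 9.81 / 1000
F = 19.62 kN


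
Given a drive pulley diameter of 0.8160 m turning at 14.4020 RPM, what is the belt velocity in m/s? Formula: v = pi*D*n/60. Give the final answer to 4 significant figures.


v = pi * 0.8160 * 14.4020 / 60
v = 0.6153 m/s


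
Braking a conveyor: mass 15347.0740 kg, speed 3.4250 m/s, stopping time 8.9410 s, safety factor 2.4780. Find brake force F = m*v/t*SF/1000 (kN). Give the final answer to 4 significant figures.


F = 15347.0740 * 3.4250 / 8.9410 * 2.4780 / 1000
F = 14.57 kN


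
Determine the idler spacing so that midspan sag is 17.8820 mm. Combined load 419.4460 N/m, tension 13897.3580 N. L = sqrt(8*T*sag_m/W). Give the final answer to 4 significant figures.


sag = 17.8820/1000 = 0.017882 m
L = sqrt(8 * 13897.3580 * 0.017882 / 419.4460)
L = 2.177 m


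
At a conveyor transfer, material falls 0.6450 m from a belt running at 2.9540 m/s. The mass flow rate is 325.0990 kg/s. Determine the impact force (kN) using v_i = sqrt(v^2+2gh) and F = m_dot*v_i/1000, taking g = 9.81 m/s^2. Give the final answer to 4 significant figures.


v_i = sqrt(2.9540^2 + 2*9.81*0.6450) = 4.62396 m/s
F = 325.0990 * 4.62396 / 1000
F = 1.503 kN


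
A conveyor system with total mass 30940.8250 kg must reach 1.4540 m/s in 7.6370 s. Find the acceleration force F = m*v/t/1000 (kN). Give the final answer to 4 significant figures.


F = 30940.8250 * 1.4540 / 7.6370 / 1000
F = 5.891 kN


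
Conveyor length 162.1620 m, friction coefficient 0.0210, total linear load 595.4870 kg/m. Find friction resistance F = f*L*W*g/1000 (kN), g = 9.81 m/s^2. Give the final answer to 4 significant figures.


F = 0.0210 * 162.1620 * 595.4870 * 9.81 / 1000
F = 19.89 kN


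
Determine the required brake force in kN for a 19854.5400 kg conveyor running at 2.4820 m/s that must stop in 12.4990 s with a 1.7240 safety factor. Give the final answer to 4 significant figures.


F = 19854.5400 * 2.4820 / 12.4990 * 1.7240 / 1000
F = 6.797 kN


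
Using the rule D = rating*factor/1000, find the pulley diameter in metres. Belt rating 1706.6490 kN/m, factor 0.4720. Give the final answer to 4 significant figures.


D = 1706.6490 * 0.4720 / 1000
D = 0.8055 m


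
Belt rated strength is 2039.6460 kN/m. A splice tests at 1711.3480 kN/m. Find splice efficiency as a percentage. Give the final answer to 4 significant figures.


Eff = 1711.3480 / 2039.6460 * 100
Eff = 83.90 %


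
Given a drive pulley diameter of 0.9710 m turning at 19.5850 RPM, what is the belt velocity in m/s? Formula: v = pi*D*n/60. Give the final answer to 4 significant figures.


v = pi * 0.9710 * 19.5850 / 60
v = 0.9957 m/s


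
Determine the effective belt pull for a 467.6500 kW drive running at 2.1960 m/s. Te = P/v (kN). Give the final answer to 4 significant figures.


Te = P / v = 467.6500 / 2.1960
Te = 213.0 kN


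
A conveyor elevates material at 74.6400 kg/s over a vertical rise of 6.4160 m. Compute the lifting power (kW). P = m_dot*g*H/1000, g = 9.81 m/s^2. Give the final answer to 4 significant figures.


P = 74.6400 * 9.81 * 6.4160 / 1000
P = 4.698 kW


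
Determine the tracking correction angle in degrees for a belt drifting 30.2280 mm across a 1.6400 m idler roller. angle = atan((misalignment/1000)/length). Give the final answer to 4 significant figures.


misalign_m = 30.2280 / 1000 = 0.030228 m
angle = atan(0.030228 / 1.6400)
angle = 1.056 deg


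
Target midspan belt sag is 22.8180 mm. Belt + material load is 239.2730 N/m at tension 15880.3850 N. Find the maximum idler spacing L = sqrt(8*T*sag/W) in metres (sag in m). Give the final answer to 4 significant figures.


sag = 22.8180/1000 = 0.022818 m
L = sqrt(8 * 15880.3850 * 0.022818 / 239.2730)
L = 3.481 m


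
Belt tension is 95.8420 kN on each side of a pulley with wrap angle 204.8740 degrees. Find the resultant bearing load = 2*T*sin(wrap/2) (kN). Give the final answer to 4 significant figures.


F = 2 * 95.8420 * sin(204.8740/2 deg)
F = 187.2 kN


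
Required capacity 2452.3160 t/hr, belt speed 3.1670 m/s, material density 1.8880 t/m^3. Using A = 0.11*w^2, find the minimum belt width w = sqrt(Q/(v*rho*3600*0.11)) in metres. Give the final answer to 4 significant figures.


A_req = 2452.3160 / (3.1670 * 1.8880 * 3600) = 0.113926 m^2
w = sqrt(0.113926 / 0.11)
w = 1.018 m


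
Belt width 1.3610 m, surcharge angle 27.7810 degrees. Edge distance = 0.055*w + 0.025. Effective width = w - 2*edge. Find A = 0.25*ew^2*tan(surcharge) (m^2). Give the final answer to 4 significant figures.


edge = 0.055*1.3610 + 0.025 = 0.099855 m
ew = 1.3610 - 2*0.099855 = 1.16129 m
A = 0.25 * 1.16129^2 * tan(27.7810 deg)
A = 0.1776 m^2


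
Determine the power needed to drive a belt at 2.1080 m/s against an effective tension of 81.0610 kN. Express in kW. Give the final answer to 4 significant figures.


P = Te * v = 81.0610 * 2.1080
P = 170.9 kW


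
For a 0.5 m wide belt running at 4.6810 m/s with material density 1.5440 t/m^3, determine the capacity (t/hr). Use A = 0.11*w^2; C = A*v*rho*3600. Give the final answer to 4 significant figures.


A = 0.11 * 0.5^2 = 0.0275 m^2
C = 0.0275 * 4.6810 * 1.5440 * 3600
C = 715.5 t/hr


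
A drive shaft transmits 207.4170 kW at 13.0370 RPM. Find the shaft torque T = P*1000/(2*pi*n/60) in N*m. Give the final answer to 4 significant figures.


omega = 2*pi*13.0370/60 = 1.36523 rad/s
T = 207.4170*1000 / 1.36523
T = 151900 N*m


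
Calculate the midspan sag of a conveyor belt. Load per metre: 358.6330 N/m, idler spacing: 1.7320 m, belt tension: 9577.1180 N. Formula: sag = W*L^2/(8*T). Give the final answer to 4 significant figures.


sag = 358.6330 * 1.7320^2 / (8 * 9577.1180)
sag = 0.01404 m


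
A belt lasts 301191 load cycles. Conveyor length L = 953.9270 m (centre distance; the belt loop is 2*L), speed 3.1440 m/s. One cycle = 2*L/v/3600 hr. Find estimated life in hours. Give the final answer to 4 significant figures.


cycle_time = 2 * 953.9270 / 3.1440 / 3600 = 0.168562 hr
life = 301191 * 0.168562 = 50770 hours


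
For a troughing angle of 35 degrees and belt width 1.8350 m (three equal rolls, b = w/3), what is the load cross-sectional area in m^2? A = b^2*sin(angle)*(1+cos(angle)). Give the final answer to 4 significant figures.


b = 1.8350/3 = 0.611667 m
A = 0.611667^2 * sin(35 deg) * (1 + cos(35 deg))
A = 0.3904 m^2


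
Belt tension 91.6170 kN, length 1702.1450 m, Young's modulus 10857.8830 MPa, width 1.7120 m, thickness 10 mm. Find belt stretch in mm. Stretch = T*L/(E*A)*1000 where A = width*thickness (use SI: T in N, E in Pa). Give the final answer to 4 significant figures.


A = 1.7120 * 0.01 = 0.01712 m^2
Stretch = 91.6170*1000 * 1702.1450 / (10857.8830e6 * 0.01712) * 1000
Stretch = 838.9 mm


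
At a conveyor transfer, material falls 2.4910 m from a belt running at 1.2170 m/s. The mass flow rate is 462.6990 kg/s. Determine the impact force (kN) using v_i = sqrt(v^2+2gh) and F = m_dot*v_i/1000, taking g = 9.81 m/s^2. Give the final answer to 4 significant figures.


v_i = sqrt(1.2170^2 + 2*9.81*2.4910) = 7.09609 m/s
F = 462.6990 * 7.09609 / 1000
F = 3.283 kN


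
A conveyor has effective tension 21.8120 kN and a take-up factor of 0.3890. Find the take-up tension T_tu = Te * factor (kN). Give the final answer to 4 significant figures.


T_tu = 21.8120 * 0.3890
T_tu = 8.485 kN


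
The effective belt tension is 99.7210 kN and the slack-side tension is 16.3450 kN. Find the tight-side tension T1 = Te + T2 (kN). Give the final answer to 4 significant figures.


T1 = Te + T2 = 99.7210 + 16.3450
T1 = 116.1 kN


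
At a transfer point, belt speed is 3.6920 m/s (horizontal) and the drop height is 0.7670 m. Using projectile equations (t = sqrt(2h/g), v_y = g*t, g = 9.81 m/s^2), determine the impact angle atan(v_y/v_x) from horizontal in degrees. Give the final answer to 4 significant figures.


t = sqrt(2*0.7670/9.81) = 0.395438 s
v_y = 9.81 * 0.395438 = 3.87925 m/s
angle = atan(3.87925 / 3.6920) = 46.42 deg


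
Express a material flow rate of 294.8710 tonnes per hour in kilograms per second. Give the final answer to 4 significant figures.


m_dot = 294.8710 * 1000 / 3600
m_dot = 81.91 kg/s


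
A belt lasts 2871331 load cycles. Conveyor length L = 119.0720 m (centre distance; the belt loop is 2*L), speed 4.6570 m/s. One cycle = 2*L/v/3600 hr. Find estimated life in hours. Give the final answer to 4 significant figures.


cycle_time = 2 * 119.0720 / 4.6570 / 3600 = 0.0142047 hr
life = 2871331 * 0.0142047 = 40790 hours


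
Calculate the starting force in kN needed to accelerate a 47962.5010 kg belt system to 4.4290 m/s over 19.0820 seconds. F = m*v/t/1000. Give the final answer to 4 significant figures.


F = 47962.5010 * 4.4290 / 19.0820 / 1000
F = 11.13 kN


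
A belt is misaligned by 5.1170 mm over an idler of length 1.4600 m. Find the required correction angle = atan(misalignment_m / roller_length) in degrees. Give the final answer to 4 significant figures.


misalign_m = 5.1170 / 1000 = 0.005117 m
angle = atan(0.005117 / 1.4600)
angle = 0.2008 deg


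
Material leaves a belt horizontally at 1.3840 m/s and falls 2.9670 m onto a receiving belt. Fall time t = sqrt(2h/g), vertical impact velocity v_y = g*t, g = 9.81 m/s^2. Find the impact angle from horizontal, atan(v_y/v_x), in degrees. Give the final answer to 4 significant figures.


t = sqrt(2*2.9670/9.81) = 0.777749 s
v_y = 9.81 * 0.777749 = 7.62972 m/s
angle = atan(7.62972 / 1.3840) = 79.72 deg


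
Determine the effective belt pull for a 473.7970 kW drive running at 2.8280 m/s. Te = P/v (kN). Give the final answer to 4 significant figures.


Te = P / v = 473.7970 / 2.8280
Te = 167.5 kN


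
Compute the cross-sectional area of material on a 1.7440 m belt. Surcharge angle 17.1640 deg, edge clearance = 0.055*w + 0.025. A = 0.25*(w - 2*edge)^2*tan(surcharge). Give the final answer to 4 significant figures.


edge = 0.055*1.7440 + 0.025 = 0.12092 m
ew = 1.7440 - 2*0.12092 = 1.50216 m
A = 0.25 * 1.50216^2 * tan(17.1640 deg)
A = 0.1742 m^2


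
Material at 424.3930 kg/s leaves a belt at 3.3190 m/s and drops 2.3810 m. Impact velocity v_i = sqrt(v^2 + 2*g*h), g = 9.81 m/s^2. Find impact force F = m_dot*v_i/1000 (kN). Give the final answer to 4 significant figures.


v_i = sqrt(3.3190^2 + 2*9.81*2.3810) = 7.59809 m/s
F = 424.3930 * 7.59809 / 1000
F = 3.225 kN


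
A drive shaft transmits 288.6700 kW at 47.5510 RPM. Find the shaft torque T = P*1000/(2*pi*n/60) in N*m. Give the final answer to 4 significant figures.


omega = 2*pi*47.5510/60 = 4.97953 rad/s
T = 288.6700*1000 / 4.97953
T = 57970 N*m


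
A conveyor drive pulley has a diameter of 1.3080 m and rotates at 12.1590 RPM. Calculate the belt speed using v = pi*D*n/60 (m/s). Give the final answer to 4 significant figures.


v = pi * 1.3080 * 12.1590 / 60
v = 0.8327 m/s


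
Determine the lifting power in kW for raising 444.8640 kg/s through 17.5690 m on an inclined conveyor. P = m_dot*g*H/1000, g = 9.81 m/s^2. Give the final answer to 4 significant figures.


P = 444.8640 * 9.81 * 17.5690 / 1000
P = 76.67 kW


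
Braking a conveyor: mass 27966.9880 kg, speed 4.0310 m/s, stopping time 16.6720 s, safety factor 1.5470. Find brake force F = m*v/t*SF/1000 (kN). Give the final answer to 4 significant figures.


F = 27966.9880 * 4.0310 / 16.6720 * 1.5470 / 1000
F = 10.46 kN


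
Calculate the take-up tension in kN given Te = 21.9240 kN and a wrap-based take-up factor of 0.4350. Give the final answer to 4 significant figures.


T_tu = 21.9240 * 0.4350
T_tu = 9.537 kN


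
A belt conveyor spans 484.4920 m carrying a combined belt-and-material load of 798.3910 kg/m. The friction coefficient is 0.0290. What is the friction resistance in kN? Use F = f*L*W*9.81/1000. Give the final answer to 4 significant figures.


F = 0.0290 * 484.4920 * 798.3910 * 9.81 / 1000
F = 110.0 kN


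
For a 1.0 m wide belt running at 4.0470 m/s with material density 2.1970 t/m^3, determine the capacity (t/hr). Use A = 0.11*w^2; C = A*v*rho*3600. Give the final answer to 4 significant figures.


A = 0.11 * 1.0^2 = 0.11 m^2
C = 0.11 * 4.0470 * 2.1970 * 3600
C = 3521 t/hr


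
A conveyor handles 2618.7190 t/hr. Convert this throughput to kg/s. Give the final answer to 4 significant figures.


m_dot = 2618.7190 * 1000 / 3600
m_dot = 727.4 kg/s


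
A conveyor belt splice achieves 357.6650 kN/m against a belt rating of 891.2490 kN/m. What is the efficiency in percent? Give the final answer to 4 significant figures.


Eff = 357.6650 / 891.2490 * 100
Eff = 40.13 %


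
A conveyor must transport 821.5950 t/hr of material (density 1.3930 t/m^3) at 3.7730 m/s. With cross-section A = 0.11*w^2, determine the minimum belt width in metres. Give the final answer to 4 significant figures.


A_req = 821.5950 / (3.7730 * 1.3930 * 3600) = 0.0434228 m^2
w = sqrt(0.0434228 / 0.11)
w = 0.6283 m


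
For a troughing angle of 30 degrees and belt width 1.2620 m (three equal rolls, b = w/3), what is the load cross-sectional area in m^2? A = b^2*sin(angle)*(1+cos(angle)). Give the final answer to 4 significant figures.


b = 1.2620/3 = 0.420667 m
A = 0.420667^2 * sin(30 deg) * (1 + cos(30 deg))
A = 0.1651 m^2


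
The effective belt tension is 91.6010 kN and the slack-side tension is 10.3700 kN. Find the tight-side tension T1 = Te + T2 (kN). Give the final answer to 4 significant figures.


T1 = Te + T2 = 91.6010 + 10.3700
T1 = 102.0 kN


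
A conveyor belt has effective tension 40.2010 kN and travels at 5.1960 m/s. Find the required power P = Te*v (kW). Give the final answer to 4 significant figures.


P = Te * v = 40.2010 * 5.1960
P = 208.9 kW


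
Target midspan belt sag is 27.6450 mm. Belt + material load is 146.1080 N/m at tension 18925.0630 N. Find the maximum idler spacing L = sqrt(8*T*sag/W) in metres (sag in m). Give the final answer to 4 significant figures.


sag = 27.6450/1000 = 0.027645 m
L = sqrt(8 * 18925.0630 * 0.027645 / 146.1080)
L = 5.352 m


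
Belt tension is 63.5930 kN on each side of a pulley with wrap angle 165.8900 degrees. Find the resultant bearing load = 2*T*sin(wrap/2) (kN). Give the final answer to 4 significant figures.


F = 2 * 63.5930 * sin(165.8900/2 deg)
F = 126.2 kN


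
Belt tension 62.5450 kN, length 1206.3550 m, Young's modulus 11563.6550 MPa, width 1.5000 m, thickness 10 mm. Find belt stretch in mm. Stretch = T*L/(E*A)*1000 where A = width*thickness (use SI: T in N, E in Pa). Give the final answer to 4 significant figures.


A = 1.5000 * 0.01 = 0.01500 m^2
Stretch = 62.5450*1000 * 1206.3550 / (11563.6550e6 * 0.01500) * 1000
Stretch = 435.0 mm


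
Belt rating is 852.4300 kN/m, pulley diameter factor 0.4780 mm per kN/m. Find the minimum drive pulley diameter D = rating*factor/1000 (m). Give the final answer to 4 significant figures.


D = 852.4300 * 0.4780 / 1000
D = 0.4075 m


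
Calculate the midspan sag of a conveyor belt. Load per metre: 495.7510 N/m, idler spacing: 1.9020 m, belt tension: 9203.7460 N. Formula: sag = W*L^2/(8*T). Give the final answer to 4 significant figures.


sag = 495.7510 * 1.9020^2 / (8 * 9203.7460)
sag = 0.02436 m


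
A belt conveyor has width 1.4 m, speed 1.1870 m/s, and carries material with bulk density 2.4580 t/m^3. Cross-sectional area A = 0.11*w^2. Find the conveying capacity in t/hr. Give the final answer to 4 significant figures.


A = 0.11 * 1.4^2 = 0.2156 m^2
C = 0.2156 * 1.1870 * 2.4580 * 3600
C = 2265 t/hr


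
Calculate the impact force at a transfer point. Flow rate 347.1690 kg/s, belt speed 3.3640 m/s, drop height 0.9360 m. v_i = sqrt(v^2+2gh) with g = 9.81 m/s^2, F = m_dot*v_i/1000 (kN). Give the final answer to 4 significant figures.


v_i = sqrt(3.3640^2 + 2*9.81*0.9360) = 5.44801 m/s
F = 347.1690 * 5.44801 / 1000
F = 1.891 kN


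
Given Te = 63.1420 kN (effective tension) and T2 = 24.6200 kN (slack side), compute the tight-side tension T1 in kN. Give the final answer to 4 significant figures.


T1 = Te + T2 = 63.1420 + 24.6200
T1 = 87.76 kN


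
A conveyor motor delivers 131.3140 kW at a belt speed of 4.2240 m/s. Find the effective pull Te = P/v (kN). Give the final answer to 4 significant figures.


Te = P / v = 131.3140 / 4.2240
Te = 31.09 kN


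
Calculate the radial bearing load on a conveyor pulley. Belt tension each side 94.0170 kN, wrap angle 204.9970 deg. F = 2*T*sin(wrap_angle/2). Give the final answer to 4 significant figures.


F = 2 * 94.0170 * sin(204.9970/2 deg)
F = 183.6 kN


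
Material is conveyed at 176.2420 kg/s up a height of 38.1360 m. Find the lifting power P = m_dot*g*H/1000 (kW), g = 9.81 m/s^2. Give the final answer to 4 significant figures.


P = 176.2420 * 9.81 * 38.1360 / 1000
P = 65.93 kW


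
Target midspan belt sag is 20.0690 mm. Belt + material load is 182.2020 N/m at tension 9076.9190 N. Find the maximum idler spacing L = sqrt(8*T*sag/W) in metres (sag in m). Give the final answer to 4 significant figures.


sag = 20.0690/1000 = 0.020069 m
L = sqrt(8 * 9076.9190 * 0.020069 / 182.2020)
L = 2.828 m


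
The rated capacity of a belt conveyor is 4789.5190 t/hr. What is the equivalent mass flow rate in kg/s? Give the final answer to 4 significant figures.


m_dot = 4789.5190 * 1000 / 3600
m_dot = 1330 kg/s


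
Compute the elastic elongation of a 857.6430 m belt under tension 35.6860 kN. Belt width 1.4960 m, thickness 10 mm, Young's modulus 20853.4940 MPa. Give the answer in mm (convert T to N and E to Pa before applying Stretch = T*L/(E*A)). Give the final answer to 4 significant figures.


A = 1.4960 * 0.01 = 0.01496 m^2
Stretch = 35.6860*1000 * 857.6430 / (20853.4940e6 * 0.01496) * 1000
Stretch = 98.11 mm


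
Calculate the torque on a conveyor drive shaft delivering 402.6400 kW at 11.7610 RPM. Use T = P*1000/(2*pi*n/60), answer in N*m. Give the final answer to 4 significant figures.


omega = 2*pi*11.7610/60 = 1.23161 rad/s
T = 402.6400*1000 / 1.23161
T = 326900 N*m


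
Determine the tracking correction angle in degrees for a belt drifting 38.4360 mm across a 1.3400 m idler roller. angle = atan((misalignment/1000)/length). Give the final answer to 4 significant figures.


misalign_m = 38.4360 / 1000 = 0.038436 m
angle = atan(0.038436 / 1.3400)
angle = 1.643 deg


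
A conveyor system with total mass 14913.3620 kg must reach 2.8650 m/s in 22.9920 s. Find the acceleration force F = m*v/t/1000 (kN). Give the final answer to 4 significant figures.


F = 14913.3620 * 2.8650 / 22.9920 / 1000
F = 1.858 kN


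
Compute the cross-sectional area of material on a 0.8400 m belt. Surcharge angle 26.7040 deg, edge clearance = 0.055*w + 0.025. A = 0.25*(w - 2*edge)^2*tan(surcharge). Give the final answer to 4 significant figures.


edge = 0.055*0.8400 + 0.025 = 0.0712 m
ew = 0.8400 - 2*0.0712 = 0.6976 m
A = 0.25 * 0.6976^2 * tan(26.7040 deg)
A = 0.06120 m^2


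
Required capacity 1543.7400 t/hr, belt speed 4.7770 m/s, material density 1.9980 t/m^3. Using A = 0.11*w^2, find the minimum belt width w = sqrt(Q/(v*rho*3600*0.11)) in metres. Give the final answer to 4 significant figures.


A_req = 1543.7400 / (4.7770 * 1.9980 * 3600) = 0.0449284 m^2
w = sqrt(0.0449284 / 0.11)
w = 0.6391 m


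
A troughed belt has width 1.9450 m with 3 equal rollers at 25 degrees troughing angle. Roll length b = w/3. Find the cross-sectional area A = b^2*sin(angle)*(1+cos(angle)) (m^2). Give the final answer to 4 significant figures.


b = 1.9450/3 = 0.648333 m
A = 0.648333^2 * sin(25 deg) * (1 + cos(25 deg))
A = 0.3386 m^2


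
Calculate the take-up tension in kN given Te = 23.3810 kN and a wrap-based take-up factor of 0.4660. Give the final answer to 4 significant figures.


T_tu = 23.3810 * 0.4660
T_tu = 10.90 kN


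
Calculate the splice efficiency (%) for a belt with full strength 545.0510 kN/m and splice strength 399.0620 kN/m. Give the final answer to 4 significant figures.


Eff = 399.0620 / 545.0510 * 100
Eff = 73.22 %


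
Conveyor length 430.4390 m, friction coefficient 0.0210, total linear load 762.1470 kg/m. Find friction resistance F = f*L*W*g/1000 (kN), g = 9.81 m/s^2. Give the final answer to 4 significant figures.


F = 0.0210 * 430.4390 * 762.1470 * 9.81 / 1000
F = 67.58 kN


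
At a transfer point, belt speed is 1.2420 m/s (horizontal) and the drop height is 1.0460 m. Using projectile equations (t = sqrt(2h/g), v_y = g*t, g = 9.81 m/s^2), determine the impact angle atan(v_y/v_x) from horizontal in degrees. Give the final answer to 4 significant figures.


t = sqrt(2*1.0460/9.81) = 0.461792 s
v_y = 9.81 * 0.461792 = 4.53018 m/s
angle = atan(4.53018 / 1.2420) = 74.67 deg


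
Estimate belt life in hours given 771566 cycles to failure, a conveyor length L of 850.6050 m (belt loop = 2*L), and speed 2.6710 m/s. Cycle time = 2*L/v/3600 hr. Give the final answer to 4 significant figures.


cycle_time = 2 * 850.6050 / 2.6710 / 3600 = 0.176922 hr
life = 771566 * 0.176922 = 136500 hours


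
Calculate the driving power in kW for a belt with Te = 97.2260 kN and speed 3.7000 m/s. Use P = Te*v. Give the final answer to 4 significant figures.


P = Te * v = 97.2260 * 3.7000
P = 359.7 kW


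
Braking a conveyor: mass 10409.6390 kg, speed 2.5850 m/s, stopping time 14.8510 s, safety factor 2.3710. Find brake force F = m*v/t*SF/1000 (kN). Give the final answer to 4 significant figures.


F = 10409.6390 * 2.5850 / 14.8510 * 2.3710 / 1000
F = 4.296 kN


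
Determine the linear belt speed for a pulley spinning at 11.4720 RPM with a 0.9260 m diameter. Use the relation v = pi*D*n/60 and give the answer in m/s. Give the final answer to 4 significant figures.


v = pi * 0.9260 * 11.4720 / 60
v = 0.5562 m/s


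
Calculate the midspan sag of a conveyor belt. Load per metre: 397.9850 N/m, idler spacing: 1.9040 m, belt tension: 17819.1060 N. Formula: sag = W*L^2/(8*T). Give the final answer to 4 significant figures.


sag = 397.9850 * 1.9040^2 / (8 * 17819.1060)
sag = 0.01012 m


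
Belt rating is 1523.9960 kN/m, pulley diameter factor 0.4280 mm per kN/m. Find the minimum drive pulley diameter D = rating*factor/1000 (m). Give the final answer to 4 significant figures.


D = 1523.9960 * 0.4280 / 1000
D = 0.6523 m


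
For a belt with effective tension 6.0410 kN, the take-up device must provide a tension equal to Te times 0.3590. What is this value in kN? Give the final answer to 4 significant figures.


T_tu = 6.0410 * 0.3590
T_tu = 2.169 kN


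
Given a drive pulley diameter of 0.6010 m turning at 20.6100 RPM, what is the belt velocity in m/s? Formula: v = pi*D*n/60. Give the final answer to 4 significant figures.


v = pi * 0.6010 * 20.6100 / 60
v = 0.6486 m/s


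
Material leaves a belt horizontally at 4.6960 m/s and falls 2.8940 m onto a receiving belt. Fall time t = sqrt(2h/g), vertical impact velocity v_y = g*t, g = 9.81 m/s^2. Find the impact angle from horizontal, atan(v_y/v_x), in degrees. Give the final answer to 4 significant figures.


t = sqrt(2*2.8940/9.81) = 0.768121 s
v_y = 9.81 * 0.768121 = 7.53527 m/s
angle = atan(7.53527 / 4.6960) = 58.07 deg


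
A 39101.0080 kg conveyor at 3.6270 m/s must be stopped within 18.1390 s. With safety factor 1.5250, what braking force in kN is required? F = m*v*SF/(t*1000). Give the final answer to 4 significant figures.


F = 39101.0080 * 3.6270 / 18.1390 * 1.5250 / 1000
F = 11.92 kN


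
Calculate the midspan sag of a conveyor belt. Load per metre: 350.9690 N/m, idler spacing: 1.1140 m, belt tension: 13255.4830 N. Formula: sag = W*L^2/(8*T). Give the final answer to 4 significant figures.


sag = 350.9690 * 1.1140^2 / (8 * 13255.4830)
sag = 0.004107 m


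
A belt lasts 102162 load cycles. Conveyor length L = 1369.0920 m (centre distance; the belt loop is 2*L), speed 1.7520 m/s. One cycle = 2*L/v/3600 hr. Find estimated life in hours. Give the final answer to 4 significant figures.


cycle_time = 2 * 1369.0920 / 1.7520 / 3600 = 0.434136 hr
life = 102162 * 0.434136 = 44350 hours


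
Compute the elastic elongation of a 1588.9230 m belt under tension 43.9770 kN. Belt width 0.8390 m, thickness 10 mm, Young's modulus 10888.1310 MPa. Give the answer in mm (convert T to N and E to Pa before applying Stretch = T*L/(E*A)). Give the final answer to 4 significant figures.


A = 0.8390 * 0.01 = 0.00839 m^2
Stretch = 43.9770*1000 * 1588.9230 / (10888.1310e6 * 0.00839) * 1000
Stretch = 764.9 mm


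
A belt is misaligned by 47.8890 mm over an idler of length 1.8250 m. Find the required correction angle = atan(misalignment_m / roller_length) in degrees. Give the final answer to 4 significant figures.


misalign_m = 47.8890 / 1000 = 0.047889 m
angle = atan(0.047889 / 1.8250)
angle = 1.503 deg


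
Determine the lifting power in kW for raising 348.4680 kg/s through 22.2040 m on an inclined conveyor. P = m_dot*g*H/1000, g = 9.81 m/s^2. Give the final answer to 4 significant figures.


P = 348.4680 * 9.81 * 22.2040 / 1000
P = 75.90 kW


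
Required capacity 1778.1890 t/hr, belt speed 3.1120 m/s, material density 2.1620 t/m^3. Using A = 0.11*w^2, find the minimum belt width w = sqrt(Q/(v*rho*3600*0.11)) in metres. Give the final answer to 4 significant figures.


A_req = 1778.1890 / (3.1120 * 2.1620 * 3600) = 0.0734142 m^2
w = sqrt(0.0734142 / 0.11)
w = 0.8169 m


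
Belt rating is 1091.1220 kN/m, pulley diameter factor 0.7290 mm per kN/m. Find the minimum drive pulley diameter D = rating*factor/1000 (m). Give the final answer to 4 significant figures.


D = 1091.1220 * 0.7290 / 1000
D = 0.7954 m


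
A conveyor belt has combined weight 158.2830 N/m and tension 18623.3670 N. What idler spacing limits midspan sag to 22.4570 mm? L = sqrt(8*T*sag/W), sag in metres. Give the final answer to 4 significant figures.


sag = 22.4570/1000 = 0.022457 m
L = sqrt(8 * 18623.3670 * 0.022457 / 158.2830)
L = 4.598 m


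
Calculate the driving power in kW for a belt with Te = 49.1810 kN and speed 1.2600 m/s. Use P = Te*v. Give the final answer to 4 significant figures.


P = Te * v = 49.1810 * 1.2600
P = 61.97 kW


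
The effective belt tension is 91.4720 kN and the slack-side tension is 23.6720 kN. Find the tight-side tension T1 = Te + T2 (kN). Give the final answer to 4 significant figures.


T1 = Te + T2 = 91.4720 + 23.6720
T1 = 115.1 kN


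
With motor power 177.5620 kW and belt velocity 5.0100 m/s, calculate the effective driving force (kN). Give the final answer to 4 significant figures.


Te = P / v = 177.5620 / 5.0100
Te = 35.44 kN


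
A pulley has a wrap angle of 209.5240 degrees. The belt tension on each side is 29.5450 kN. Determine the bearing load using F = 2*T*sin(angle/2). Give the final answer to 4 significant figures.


F = 2 * 29.5450 * sin(209.5240/2 deg)
F = 57.14 kN


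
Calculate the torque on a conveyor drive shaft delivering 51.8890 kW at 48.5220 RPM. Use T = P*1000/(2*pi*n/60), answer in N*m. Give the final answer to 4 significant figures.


omega = 2*pi*48.5220/60 = 5.08121 rad/s
T = 51.8890*1000 / 5.08121
T = 10210 N*m


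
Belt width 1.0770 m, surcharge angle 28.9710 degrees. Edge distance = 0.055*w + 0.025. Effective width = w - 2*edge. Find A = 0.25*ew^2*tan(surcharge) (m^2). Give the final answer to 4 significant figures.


edge = 0.055*1.0770 + 0.025 = 0.084235 m
ew = 1.0770 - 2*0.084235 = 0.90853 m
A = 0.25 * 0.90853^2 * tan(28.9710 deg)
A = 0.1142 m^2


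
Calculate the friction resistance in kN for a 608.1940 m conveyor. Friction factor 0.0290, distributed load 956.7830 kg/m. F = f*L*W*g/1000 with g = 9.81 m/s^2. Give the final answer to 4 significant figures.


F = 0.0290 * 608.1940 * 956.7830 * 9.81 / 1000
F = 165.5 kN


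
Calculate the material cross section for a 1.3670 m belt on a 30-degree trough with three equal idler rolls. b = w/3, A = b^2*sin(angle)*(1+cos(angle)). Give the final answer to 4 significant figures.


b = 1.3670/3 = 0.455667 m
A = 0.455667^2 * sin(30 deg) * (1 + cos(30 deg))
A = 0.1937 m^2
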